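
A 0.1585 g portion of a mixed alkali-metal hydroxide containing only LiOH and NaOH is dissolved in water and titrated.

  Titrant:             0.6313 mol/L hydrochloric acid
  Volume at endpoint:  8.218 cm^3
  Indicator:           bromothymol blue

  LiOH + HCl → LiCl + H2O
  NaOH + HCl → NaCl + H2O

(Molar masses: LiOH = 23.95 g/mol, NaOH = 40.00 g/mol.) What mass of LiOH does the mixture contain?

n(HCl) = 0.008218 × 0.6313 = 5.188 × 10^-3 mol
Let x = n(LiOH), y = n(NaOH).
Titrant: 1x + 1y = 5.188 × 10^-3;  mass: 23.95x + 40.00y = 0.1585
Solving, x = 3.054 × 10^-3 mol, y = 2.134 × 10^-3 mol
mass of LiOH = 3.054 × 10^-3 × 23.95 = 0.07315 g

0.07315 g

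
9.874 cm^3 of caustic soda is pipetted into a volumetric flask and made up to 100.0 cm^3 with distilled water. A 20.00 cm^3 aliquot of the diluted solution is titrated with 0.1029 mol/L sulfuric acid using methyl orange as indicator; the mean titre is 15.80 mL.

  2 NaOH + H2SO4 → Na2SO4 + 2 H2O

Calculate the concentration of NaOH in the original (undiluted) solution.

1.647 mol/L

n(H2SO4) = 0.01580 × 0.1029 = 1.626 × 10^-3 mol
From the 2:1 ratio, n(NaOH) in the aliquot = 2/1 × 1.626 × 10^-3 = 3.252 × 10^-3 mol
[NaOH]_dilute = 3.252 × 10^-3 / 0.02000 = 0.1626 mol/L
Dilution factor = 100.0 / 9.874 = 10.13
[NaOH]_stock = 0.1626 × 10.13 = 1.647 mol/L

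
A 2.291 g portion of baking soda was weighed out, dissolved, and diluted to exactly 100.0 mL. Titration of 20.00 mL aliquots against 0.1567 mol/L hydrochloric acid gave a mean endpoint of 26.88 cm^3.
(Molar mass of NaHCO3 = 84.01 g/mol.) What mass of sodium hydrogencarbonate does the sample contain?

NaHCO3 + HCl → NaCl + H2O + CO2
n(HCl) per titration = 0.02688 × 0.1567 = 4.212 × 10^-3 mol
n(NaHCO3) in each aliquot = 4.212 × 10^-3 mol (1:1 ratio)
n(NaHCO3) in the whole flask = 4.212 × 10^-3 × 100.0/20.00 = 0.02106 mol
mass of NaHCO3 = 0.02106 × 84.01 = 1.769 g

1.769 g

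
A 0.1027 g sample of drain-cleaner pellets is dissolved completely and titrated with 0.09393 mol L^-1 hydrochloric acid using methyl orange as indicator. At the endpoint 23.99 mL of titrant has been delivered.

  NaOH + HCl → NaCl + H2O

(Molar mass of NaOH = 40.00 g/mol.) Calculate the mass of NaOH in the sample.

0.09014 g

n(HCl) = 0.02399 L × 0.09393 mol/L = 2.253 × 10^-3 mol
n(NaOH) = 2.253 × 10^-3 mol (1:1 ratio)
mass of NaOH = 2.253 × 10^-3 × 40.00 g/mol = 0.09014 g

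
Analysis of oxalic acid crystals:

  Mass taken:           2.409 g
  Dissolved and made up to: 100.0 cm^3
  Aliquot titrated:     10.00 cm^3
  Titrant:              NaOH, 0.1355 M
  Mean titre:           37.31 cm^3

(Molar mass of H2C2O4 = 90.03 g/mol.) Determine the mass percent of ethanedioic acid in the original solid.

94.47 %

H2C2O4 + 2 NaOH → Na2C2O4 + 2 H2O
n(NaOH) per titration = 0.03731 × 0.1355 = 5.056 × 10^-3 mol
From the 1:2 ratio, n(H2C2O4) in each aliquot = 1/2 × 5.056 × 10^-3 = 2.528 × 10^-3 mol
n(H2C2O4) in the whole flask = 2.528 × 10^-3 × 100.0/10.00 = 0.02528 mol
mass of H2C2O4 = 0.02528 × 90.03 = 2.276 g
% H2C2O4 = 2.276 / 2.409 × 100 = 94.47 %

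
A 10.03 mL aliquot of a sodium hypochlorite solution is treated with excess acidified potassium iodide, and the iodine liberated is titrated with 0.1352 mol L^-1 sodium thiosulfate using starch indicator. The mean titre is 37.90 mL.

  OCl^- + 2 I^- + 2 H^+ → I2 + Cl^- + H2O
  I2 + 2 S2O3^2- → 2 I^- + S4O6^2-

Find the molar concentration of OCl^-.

0.2554 mol/L

n(S2O3^2-) = 0.03790 × 0.1352 = 5.124 × 10^-3 mol
n(I2) = n(S2O3^2-)/2 = 2.562 × 10^-3 mol
n(OCl^-) in the aliquot = 2.562 × 10^-3 mol (1:1 ratio)
[OCl^-] = 2.562 × 10^-3 / 0.01003 = 0.2554 mol/L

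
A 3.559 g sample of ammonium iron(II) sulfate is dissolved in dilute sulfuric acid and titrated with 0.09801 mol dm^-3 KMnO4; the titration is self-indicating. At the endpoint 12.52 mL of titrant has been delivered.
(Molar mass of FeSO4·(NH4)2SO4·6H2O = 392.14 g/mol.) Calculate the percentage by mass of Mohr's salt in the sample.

67.60 %

MnO4^- + 5 Fe^2+ + 8 H^+ → Mn^2+ + 5 Fe^3+ + 4 H2O
n(KMnO4) = 0.01252 L × 0.09801 mol/L = 1.227 × 10^-3 mol
From the 5:1 ratio, n(FeSO4·(NH4)2SO4·6H2O) = 5/1 × 1.227 × 10^-3 = 6.135 × 10^-3 mol
mass of FeSO4·(NH4)2SO4·6H2O = 6.135 × 10^-3 × 392.14 g/mol = 2.406 g
% FeSO4·(NH4)2SO4·6H2O = 2.406 / 3.559 × 100 = 67.60 %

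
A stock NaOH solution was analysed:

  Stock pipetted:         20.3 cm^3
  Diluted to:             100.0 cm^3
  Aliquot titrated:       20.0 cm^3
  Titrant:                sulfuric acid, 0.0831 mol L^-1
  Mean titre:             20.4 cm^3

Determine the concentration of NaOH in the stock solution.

0.835 mol/L

2 NaOH + H2SO4 → Na2SO4 + 2 H2O
n(H2SO4) = 0.0204 × 0.0831 = 1.70 × 10^-3 mol
From the 2:1 ratio, n(NaOH) in the aliquot = 2/1 × 1.70 × 10^-3 = 3.39 × 10^-3 mol
[NaOH]_dilute = 3.39 × 10^-3 / 0.0200 = 0.170 mol/L
Dilution factor = 100.0 / 20.3 = 4.926
[NaOH]_stock = 0.170 × 4.926 = 0.835 mol/L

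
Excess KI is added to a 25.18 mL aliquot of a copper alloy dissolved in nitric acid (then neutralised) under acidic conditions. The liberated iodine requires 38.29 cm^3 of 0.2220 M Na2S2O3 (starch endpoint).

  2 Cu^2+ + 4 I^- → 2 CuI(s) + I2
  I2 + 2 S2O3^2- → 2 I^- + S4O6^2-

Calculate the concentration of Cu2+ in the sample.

0.3376 M

n(S2O3^2-) = 0.03829 × 0.2220 = 8.500 × 10^-3 mol
n(I2) = n(S2O3^2-)/2 = 4.250 × 10^-3 mol
From the 2:1 ratio, n(Cu2+) in the aliquot = 2/1 × 4.250 × 10^-3 = 8.500 × 10^-3 mol
[Cu2+] = 8.500 × 10^-3 / 0.02518 = 0.3376 mol/L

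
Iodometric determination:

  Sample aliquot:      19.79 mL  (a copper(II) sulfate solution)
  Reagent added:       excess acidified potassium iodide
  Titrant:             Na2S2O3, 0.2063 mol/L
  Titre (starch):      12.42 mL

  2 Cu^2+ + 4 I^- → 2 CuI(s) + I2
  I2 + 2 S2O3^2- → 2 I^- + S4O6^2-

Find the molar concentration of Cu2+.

0.1295 mol/L

n(S2O3^2-) = 0.01242 × 0.2063 = 2.562 × 10^-3 mol
n(I2) = n(S2O3^2-)/2 = 1.281 × 10^-3 mol
From the 2:1 ratio, n(Cu2+) in the aliquot = 2/1 × 1.281 × 10^-3 = 2.562 × 10^-3 mol
[Cu2+] = 2.562 × 10^-3 / 0.01979 = 0.1295 mol/L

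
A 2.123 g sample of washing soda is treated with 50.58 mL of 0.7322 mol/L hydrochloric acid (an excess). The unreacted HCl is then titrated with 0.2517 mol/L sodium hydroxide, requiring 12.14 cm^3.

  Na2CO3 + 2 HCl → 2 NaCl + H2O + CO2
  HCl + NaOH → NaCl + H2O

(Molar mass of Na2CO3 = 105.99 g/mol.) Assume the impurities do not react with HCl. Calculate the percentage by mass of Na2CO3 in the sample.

n(HCl) added = 0.05058 × 0.7322 = 0.03703 mol
n(NaOH) used in back-titration = 0.01214 × 0.2517 = 3.056 × 10^-3 mol
n(HCl) left over = 3.056 × 10^-3 mol (1:1 ratio)
n(HCl) consumed by analyte = 0.03703 − 3.056 × 10^-3 = 0.03398 mol
From the 1:2 ratio, n(Na2CO3) = 1/2 × 0.03398 = 0.01699 mol
mass of Na2CO3 = 0.01699 × 105.99 = 1.801 g
% Na2CO3 = 1.801 / 2.123 × 100 = 84.82 %

84.82 %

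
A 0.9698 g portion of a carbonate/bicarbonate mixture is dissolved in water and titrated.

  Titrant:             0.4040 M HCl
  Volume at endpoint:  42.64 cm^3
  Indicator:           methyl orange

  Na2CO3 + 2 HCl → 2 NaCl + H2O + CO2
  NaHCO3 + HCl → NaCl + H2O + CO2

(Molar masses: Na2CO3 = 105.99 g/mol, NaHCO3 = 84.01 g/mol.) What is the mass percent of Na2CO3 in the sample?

n(HCl) = 0.04264 × 0.4040 = 0.01723 mol
Let x = n(Na2CO3), y = n(NaHCO3).
Titrant: 2x + 1y = 0.01723;  mass: 105.99x + 84.01y = 0.9698
Solving, x = 7.696 × 10^-3 mol, y = 1.834 × 10^-3 mol
mass of Na2CO3 = 7.696 × 10^-3 × 105.99 = 0.8157 g
% Na2CO3 = 0.8157 / 0.9698 × 100 = 84.11 %

84.11 %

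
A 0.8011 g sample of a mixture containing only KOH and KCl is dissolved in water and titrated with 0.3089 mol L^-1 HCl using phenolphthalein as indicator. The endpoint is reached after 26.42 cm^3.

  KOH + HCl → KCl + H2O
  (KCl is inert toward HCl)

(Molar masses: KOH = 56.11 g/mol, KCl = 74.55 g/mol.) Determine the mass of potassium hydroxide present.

0.4579 g

n(HCl) = 0.02642 × 0.3089 = 8.161 × 10^-3 mol
Let x = n(KOH), y = n(KCl).
Titrant: 1x = 8.161 × 10^-3;  mass: 56.11x + 74.55y = 0.8011
Solving, x = 8.161 × 10^-3 mol, y = 4.603 × 10^-3 mol
mass of KOH = 8.161 × 10^-3 × 56.11 = 0.4579 g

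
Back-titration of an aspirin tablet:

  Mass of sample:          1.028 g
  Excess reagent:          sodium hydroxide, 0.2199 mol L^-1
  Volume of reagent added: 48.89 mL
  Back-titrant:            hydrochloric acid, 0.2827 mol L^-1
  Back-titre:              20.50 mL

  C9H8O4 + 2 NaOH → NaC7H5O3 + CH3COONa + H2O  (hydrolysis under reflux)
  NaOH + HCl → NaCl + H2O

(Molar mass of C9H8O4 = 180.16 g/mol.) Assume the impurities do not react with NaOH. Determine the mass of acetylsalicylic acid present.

n(NaOH) added = 0.04889 × 0.2199 = 0.01075 mol
n(HCl) used in back-titration = 0.02050 × 0.2827 = 5.795 × 10^-3 mol
n(NaOH) left over = 5.795 × 10^-3 mol (1:1 ratio)
n(NaOH) consumed by analyte = 0.01075 − 5.795 × 10^-3 = 4.956 × 10^-3 mol
From the 1:2 ratio, n(C9H8O4) = 1/2 × 4.956 × 10^-3 = 2.478 × 10^-3 mol
mass of C9H8O4 = 2.478 × 10^-3 × 180.16 = 0.4464 g

0.4464 g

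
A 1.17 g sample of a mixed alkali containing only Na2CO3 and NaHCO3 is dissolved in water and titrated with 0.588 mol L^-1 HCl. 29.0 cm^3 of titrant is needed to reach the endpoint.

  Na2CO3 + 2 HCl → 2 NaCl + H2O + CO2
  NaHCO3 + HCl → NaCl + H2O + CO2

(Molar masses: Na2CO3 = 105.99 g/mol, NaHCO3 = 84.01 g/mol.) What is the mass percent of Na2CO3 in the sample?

n(HCl) = 0.0290 × 0.588 = 0.0171 mol
Let x = n(Na2CO3), y = n(NaHCO3).
Titrant: 2x + 1y = 0.0171;  mass: 105.99x + 84.01y = 1.17
Solving, x = 4.23 × 10^-3 mol, y = 8.59 × 10^-3 mol
mass of Na2CO3 = 4.23 × 10^-3 × 105.99 = 0.449 g
% Na2CO3 = 0.449 / 1.17 × 100 = 38.3 %

38.3 %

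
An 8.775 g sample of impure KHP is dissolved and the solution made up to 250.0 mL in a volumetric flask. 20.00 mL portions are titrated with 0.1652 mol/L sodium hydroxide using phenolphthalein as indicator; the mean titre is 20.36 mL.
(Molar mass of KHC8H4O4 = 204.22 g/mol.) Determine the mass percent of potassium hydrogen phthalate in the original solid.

97.85 %

KHC8H4O4 + NaOH → KNaC8H4O4 + H2O
n(NaOH) per titration = 0.02036 × 0.1652 = 3.363 × 10^-3 mol
n(KHC8H4O4) in each aliquot = 3.363 × 10^-3 mol (1:1 ratio)
n(KHC8H4O4) in the whole flask = 3.363 × 10^-3 × 250.0/20.00 = 0.04204 mol
mass of KHC8H4O4 = 0.04204 × 204.22 = 8.586 g
% KHC8H4O4 = 8.586 / 8.775 × 100 = 97.85 %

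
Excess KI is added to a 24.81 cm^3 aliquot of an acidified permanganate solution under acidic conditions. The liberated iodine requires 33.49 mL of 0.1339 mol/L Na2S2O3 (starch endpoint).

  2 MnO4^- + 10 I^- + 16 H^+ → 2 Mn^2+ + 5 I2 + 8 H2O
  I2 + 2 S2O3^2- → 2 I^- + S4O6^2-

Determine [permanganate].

0.03615 mol/L

n(S2O3^2-) = 0.03349 × 0.1339 = 4.484 × 10^-3 mol
n(I2) = n(S2O3^2-)/2 = 2.242 × 10^-3 mol
From the 2:5 ratio, n(MnO4^-) in the aliquot = 2/5 × 2.242 × 10^-3 = 8.969 × 10^-4 mol
[MnO4^-] = 8.969 × 10^-4 / 0.02481 = 0.03615 mol/L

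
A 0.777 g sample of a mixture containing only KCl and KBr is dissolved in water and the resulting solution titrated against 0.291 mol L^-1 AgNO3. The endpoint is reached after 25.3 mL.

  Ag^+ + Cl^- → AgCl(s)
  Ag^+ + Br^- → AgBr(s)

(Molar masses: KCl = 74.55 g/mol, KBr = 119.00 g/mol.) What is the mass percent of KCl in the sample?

n(AgNO3) = 0.0253 × 0.291 = 7.36 × 10^-3 mol
Let x = n(KCl), y = n(KBr).
Titrant: 1x + 1y = 7.36 × 10^-3;  mass: 74.55x + 119.00y = 0.777
Solving, x = 2.23 × 10^-3 mol, y = 5.13 × 10^-3 mol
mass of KCl = 2.23 × 10^-3 × 74.55 = 0.166 g
% KCl = 0.166 / 0.777 × 100 = 21.4 %

21.4 %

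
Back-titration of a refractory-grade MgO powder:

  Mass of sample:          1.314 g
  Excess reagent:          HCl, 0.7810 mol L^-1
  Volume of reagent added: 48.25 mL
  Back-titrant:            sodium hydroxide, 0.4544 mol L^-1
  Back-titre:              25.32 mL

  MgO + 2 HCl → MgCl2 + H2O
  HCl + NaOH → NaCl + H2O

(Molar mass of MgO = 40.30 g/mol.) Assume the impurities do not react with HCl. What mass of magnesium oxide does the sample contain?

n(HCl) added = 0.04825 × 0.7810 = 0.03768 mol
n(NaOH) used in back-titration = 0.02532 × 0.4544 = 0.01151 mol
n(HCl) left over = 0.01151 mol (1:1 ratio)
n(HCl) consumed by analyte = 0.03768 − 0.01151 = 0.02618 mol
From the 1:2 ratio, n(MgO) = 1/2 × 0.02618 = 0.01309 mol
mass of MgO = 0.01309 × 40.30 = 0.5275 g

0.5275 g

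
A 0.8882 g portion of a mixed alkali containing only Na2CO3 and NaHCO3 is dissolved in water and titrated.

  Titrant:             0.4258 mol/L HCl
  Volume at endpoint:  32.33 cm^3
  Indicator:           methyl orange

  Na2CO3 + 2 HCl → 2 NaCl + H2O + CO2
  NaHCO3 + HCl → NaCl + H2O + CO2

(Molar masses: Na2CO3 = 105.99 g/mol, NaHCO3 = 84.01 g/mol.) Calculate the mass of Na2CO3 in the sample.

0.4584 g

n(HCl) = 0.03233 × 0.4258 = 0.01377 mol
Let x = n(Na2CO3), y = n(NaHCO3).
Titrant: 2x + 1y = 0.01377;  mass: 105.99x + 84.01y = 0.8882
Solving, x = 4.325 × 10^-3 mol, y = 5.116 × 10^-3 mol
mass of Na2CO3 = 4.325 × 10^-3 × 105.99 = 0.4584 g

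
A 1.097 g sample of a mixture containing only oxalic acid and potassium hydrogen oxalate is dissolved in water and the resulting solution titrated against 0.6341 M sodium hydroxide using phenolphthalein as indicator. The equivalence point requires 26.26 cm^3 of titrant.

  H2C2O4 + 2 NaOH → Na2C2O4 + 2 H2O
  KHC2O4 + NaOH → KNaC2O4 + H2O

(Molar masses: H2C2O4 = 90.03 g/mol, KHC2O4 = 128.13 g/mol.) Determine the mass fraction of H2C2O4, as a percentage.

n(NaOH) = 0.02626 × 0.6341 = 0.01665 mol
Let x = n(H2C2O4), y = n(KHC2O4).
Titrant: 2x + 1y = 0.01665;  mass: 90.03x + 128.13y = 1.097
Solving, x = 6.236 × 10^-3 mol, y = 4.180 × 10^-3 mol
mass of H2C2O4 = 6.236 × 10^-3 × 90.03 = 0.5614 g
% H2C2O4 = 0.5614 / 1.097 × 100 = 51.18 %

51.18 %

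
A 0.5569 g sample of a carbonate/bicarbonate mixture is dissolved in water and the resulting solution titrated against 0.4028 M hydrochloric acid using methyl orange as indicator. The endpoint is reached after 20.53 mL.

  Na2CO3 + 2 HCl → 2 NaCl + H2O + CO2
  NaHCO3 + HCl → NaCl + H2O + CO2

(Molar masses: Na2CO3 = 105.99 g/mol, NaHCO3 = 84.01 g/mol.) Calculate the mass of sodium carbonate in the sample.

n(HCl) = 0.02053 × 0.4028 = 8.269 × 10^-3 mol
Let x = n(Na2CO3), y = n(NaHCO3).
Titrant: 2x + 1y = 8.269 × 10^-3;  mass: 105.99x + 84.01y = 0.5569
Solving, x = 2.222 × 10^-3 mol, y = 3.826 × 10^-3 mol
mass of Na2CO3 = 2.222 × 10^-3 × 105.99 = 0.2355 g

0.2355 g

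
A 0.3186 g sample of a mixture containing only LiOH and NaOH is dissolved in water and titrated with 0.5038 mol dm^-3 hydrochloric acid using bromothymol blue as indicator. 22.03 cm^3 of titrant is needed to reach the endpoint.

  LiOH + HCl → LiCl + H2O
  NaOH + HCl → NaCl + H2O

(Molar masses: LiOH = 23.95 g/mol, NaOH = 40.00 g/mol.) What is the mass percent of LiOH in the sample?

58.71 %

n(HCl) = 0.02203 × 0.5038 = 0.01110 mol
Let x = n(LiOH), y = n(NaOH).
Titrant: 1x + 1y = 0.01110;  mass: 23.95x + 40.00y = 0.3186
Solving, x = 7.810 × 10^-3 mol, y = 3.289 × 10^-3 mol
mass of LiOH = 7.810 × 10^-3 × 23.95 = 0.1870 g
% LiOH = 0.1870 / 0.3186 × 100 = 58.71 %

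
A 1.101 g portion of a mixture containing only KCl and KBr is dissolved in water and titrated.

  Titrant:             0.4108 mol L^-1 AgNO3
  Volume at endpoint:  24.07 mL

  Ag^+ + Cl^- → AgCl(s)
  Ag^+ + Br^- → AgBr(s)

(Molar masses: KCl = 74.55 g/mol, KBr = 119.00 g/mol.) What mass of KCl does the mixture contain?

n(AgNO3) = 0.02407 × 0.4108 = 9.888 × 10^-3 mol
Let x = n(KCl), y = n(KBr).
Titrant: 1x + 1y = 9.888 × 10^-3;  mass: 74.55x + 119.00y = 1.101
Solving, x = 1.702 × 10^-3 mol, y = 8.186 × 10^-3 mol
mass of KCl = 1.702 × 10^-3 × 74.55 = 0.1269 g

0.1269 g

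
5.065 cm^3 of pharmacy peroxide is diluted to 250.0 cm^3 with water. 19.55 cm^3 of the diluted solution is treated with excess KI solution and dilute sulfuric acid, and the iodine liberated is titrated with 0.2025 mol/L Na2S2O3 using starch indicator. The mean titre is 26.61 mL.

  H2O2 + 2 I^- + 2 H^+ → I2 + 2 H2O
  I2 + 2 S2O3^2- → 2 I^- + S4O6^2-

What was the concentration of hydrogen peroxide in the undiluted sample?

6.802 mol/L

n(S2O3^2-) = 0.02661 × 0.2025 = 5.389 × 10^-3 mol
n(I2) = n(S2O3^2-)/2 = 2.694 × 10^-3 mol
n(H2O2) in the aliquot = 2.694 × 10^-3 mol (1:1 ratio)
[H2O2]_dilute = 2.694 × 10^-3 / 0.01955 = 0.1378 mol/L
[H2O2]_original = 0.1378 × 250.0/5.065 = 6.802 mol/L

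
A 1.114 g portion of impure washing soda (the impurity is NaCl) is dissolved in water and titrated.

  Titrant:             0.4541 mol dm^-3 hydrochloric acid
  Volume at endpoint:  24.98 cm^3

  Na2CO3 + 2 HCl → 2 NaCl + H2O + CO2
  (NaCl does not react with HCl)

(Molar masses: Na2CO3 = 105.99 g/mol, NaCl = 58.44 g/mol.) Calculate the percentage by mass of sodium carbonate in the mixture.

53.96 %

n(HCl) = 0.02498 × 0.4541 = 0.01134 mol
Let x = n(Na2CO3), y = n(NaCl).
Titrant: 2x = 0.01134;  mass: 105.99x + 58.44y = 1.114
Solving, x = 5.672 × 10^-3 mol, y = 8.776 × 10^-3 mol
mass of Na2CO3 = 5.672 × 10^-3 × 105.99 = 0.6011 g
% Na2CO3 = 0.6011 / 1.114 × 100 = 53.96 %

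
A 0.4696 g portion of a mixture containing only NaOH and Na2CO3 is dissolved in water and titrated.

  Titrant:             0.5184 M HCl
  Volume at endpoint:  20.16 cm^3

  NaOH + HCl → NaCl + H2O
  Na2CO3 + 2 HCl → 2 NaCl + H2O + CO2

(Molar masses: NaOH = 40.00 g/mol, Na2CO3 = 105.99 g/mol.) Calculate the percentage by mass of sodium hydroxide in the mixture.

55.22 %

n(HCl) = 0.02016 × 0.5184 = 0.01045 mol
Let x = n(NaOH), y = n(Na2CO3).
Titrant: 1x + 2y = 0.01045;  mass: 40.00x + 105.99y = 0.4696
Solving, x = 6.483 × 10^-3 mol, y = 1.984 × 10^-3 mol
mass of NaOH = 6.483 × 10^-3 × 40.00 = 0.2593 g
% NaOH = 0.2593 / 0.4696 × 100 = 55.22 %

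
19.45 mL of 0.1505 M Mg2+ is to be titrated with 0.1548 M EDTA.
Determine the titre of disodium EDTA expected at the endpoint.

Mg^2+ + EDTA^4- → [Mg(EDTA)]^2-
n(Mg2+) = 0.01945 L × 0.1505 mol/L = 2.927 × 10^-3 mol
n(EDTA) = 2.927 × 10^-3 mol (1:1 stoichiometry)
V(EDTA) = 2.927 × 10^-3 mol / 0.1548 mol/L = 0.01891 L = 18.91 mL

18.91 mL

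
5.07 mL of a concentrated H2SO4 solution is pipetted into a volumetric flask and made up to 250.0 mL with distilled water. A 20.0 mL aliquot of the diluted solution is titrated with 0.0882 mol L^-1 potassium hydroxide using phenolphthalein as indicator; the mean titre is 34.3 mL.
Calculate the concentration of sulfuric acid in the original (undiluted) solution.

3.73 mol/L

H2SO4 + 2 KOH → K2SO4 + 2 H2O
n(KOH) = 0.0343 × 0.0882 = 3.03 × 10^-3 mol
From the 1:2 ratio, n(H2SO4) in the aliquot = 1/2 × 3.03 × 10^-3 = 1.51 × 10^-3 mol
[H2SO4]_dilute = 1.51 × 10^-3 / 0.0200 = 0.0756 mol/L
Dilution factor = 250.0 / 5.07 = 49.31
[H2SO4]_stock = 0.0756 × 49.31 = 3.73 mol/L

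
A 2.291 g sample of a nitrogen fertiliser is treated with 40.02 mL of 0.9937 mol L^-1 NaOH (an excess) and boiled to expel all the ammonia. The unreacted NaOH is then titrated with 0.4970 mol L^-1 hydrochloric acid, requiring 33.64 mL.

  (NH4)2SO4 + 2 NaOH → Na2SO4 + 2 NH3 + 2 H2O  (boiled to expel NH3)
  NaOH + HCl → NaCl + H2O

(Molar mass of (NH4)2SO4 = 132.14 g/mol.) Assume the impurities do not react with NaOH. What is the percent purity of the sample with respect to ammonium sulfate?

n(NaOH) added = 0.04002 × 0.9937 = 0.03977 mol
n(HCl) used in back-titration = 0.03364 × 0.4970 = 0.01672 mol
n(NaOH) left over = 0.01672 mol (1:1 ratio)
n(NaOH) consumed by analyte = 0.03977 − 0.01672 = 0.02305 mol
From the 1:2 ratio, n((NH4)2SO4) = 1/2 × 0.02305 = 0.01152 mol
mass of (NH4)2SO4 = 0.01152 × 132.14 = 1.523 g
% (NH4)2SO4 = 1.523 / 2.291 × 100 = 66.47 %

66.47 %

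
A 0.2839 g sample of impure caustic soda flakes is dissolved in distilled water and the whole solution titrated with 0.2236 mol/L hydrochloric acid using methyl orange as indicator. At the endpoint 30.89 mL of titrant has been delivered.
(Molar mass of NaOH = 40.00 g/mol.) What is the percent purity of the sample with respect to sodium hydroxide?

97.32 %

NaOH + HCl → NaCl + H2O
n(HCl) = 0.03089 L × 0.2236 mol/L = 6.907 × 10^-3 mol
n(NaOH) = 6.907 × 10^-3 mol (1:1 ratio)
mass of NaOH = 6.907 × 10^-3 × 40.00 g/mol = 0.2763 g
% NaOH = 0.2763 / 0.2839 × 100 = 97.32 %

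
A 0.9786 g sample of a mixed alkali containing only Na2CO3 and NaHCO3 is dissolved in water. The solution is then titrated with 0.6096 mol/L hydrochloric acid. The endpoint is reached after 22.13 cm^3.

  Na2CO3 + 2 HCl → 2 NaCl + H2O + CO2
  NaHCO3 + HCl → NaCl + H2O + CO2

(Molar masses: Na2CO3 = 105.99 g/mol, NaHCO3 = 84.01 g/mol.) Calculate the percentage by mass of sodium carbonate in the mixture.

27.02 %

n(HCl) = 0.02213 × 0.6096 = 0.01349 mol
Let x = n(Na2CO3), y = n(NaHCO3).
Titrant: 2x + 1y = 0.01349;  mass: 105.99x + 84.01y = 0.9786
Solving, x = 2.494 × 10^-3 mol, y = 8.501 × 10^-3 mol
mass of Na2CO3 = 2.494 × 10^-3 × 105.99 = 0.2644 g
% Na2CO3 = 0.2644 / 0.9786 × 100 = 27.02 %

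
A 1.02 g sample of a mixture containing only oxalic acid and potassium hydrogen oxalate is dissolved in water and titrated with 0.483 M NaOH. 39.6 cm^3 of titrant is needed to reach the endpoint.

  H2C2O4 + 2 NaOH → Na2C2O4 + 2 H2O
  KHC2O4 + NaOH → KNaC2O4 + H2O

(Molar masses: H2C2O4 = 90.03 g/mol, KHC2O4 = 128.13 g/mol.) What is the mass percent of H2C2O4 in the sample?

76.0 %

n(NaOH) = 0.0396 × 0.483 = 0.0191 mol
Let x = n(H2C2O4), y = n(KHC2O4).
Titrant: 2x + 1y = 0.0191;  mass: 90.03x + 128.13y = 1.02
Solving, x = 8.61 × 10^-3 mol, y = 1.91 × 10^-3 mol
mass of H2C2O4 = 8.61 × 10^-3 × 90.03 = 0.775 g
% H2C2O4 = 0.775 / 1.02 × 100 = 76.0 %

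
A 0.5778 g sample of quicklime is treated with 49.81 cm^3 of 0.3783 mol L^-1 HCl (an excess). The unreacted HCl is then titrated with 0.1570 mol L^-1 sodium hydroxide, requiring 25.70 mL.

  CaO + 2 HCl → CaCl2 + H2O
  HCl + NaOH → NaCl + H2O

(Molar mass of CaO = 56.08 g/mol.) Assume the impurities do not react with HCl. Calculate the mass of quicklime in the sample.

0.4152 g

n(HCl) added = 0.04981 × 0.3783 = 0.01884 mol
n(NaOH) used in back-titration = 0.02570 × 0.1570 = 4.035 × 10^-3 mol
n(HCl) left over = 4.035 × 10^-3 mol (1:1 ratio)
n(HCl) consumed by analyte = 0.01884 − 4.035 × 10^-3 = 0.01481 mol
From the 1:2 ratio, n(CaO) = 1/2 × 0.01481 = 7.404 × 10^-3 mol
mass of CaO = 7.404 × 10^-3 × 56.08 = 0.4152 g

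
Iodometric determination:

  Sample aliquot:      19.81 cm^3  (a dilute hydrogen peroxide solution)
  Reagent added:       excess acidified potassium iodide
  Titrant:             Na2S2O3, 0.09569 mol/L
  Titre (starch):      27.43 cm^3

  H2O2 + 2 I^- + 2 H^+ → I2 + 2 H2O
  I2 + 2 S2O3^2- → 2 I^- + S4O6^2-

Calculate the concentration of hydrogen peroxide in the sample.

0.06625 mol/L

n(S2O3^2-) = 0.02743 × 0.09569 = 2.625 × 10^-3 mol
n(I2) = n(S2O3^2-)/2 = 1.312 × 10^-3 mol
n(H2O2) in the aliquot = 1.312 × 10^-3 mol (1:1 ratio)
[H2O2] = 1.312 × 10^-3 / 0.01981 = 0.06625 mol/L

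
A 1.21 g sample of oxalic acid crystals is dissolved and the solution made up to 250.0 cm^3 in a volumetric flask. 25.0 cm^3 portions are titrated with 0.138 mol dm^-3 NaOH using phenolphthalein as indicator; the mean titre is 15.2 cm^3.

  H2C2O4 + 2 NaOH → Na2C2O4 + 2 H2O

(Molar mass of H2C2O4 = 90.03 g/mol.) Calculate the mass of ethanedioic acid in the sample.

0.944 g

n(NaOH) per titration = 0.0152 × 0.138 = 2.10 × 10^-3 mol
From the 1:2 ratio, n(H2C2O4) in each aliquot = 1/2 × 2.10 × 10^-3 = 1.05 × 10^-3 mol
n(H2C2O4) in the whole flask = 1.05 × 10^-3 × 250.0/25.0 = 0.0105 mol
mass of H2C2O4 = 0.0105 × 90.03 = 0.944 g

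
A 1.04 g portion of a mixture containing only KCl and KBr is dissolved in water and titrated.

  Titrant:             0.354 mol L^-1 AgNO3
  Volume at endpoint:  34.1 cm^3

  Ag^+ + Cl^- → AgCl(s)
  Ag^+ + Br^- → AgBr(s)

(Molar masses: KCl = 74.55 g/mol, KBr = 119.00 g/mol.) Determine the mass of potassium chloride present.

0.665 g

n(AgNO3) = 0.0341 × 0.354 = 0.0121 mol
Let x = n(KCl), y = n(KBr).
Titrant: 1x + 1y = 0.0121;  mass: 74.55x + 119.00y = 1.04
Solving, x = 8.92 × 10^-3 mol, y = 3.15 × 10^-3 mol
mass of KCl = 8.92 × 10^-3 × 74.55 = 0.665 g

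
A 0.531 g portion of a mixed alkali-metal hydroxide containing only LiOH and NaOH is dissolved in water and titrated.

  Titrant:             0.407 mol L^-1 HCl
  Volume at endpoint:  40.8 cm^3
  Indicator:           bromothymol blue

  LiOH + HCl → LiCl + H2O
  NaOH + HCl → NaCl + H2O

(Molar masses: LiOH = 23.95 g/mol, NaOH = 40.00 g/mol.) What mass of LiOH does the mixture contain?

0.199 g

n(HCl) = 0.0408 × 0.407 = 0.0166 mol
Let x = n(LiOH), y = n(NaOH).
Titrant: 1x + 1y = 0.0166;  mass: 23.95x + 40.00y = 0.531
Solving, x = 8.30 × 10^-3 mol, y = 8.31 × 10^-3 mol
mass of LiOH = 8.30 × 10^-3 × 23.95 = 0.199 g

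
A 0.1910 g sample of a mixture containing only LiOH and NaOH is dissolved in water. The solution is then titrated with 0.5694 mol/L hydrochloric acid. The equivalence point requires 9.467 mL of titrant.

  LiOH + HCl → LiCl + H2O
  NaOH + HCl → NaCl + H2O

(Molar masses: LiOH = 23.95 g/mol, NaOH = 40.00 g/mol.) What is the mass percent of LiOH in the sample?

n(HCl) = 0.009467 × 0.5694 = 5.391 × 10^-3 mol
Let x = n(LiOH), y = n(NaOH).
Titrant: 1x + 1y = 5.391 × 10^-3;  mass: 23.95x + 40.00y = 0.1910
Solving, x = 1.534 × 10^-3 mol, y = 3.857 × 10^-3 mol
mass of LiOH = 1.534 × 10^-3 × 23.95 = 0.03674 g
% LiOH = 0.03674 / 0.1910 × 100 = 19.23 %

19.23 %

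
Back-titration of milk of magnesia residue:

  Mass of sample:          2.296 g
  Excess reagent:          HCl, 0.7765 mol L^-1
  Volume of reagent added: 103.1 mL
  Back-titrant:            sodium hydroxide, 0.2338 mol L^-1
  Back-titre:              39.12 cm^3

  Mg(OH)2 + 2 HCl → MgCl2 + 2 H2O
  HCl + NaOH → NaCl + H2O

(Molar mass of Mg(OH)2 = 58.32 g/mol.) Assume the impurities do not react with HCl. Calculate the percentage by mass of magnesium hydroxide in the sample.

90.06 %

n(HCl) added = 0.1031 × 0.7765 = 0.08006 mol
n(NaOH) used in back-titration = 0.03912 × 0.2338 = 9.146 × 10^-3 mol
n(HCl) left over = 9.146 × 10^-3 mol (1:1 ratio)
n(HCl) consumed by analyte = 0.08006 − 9.146 × 10^-3 = 0.07091 mol
From the 1:2 ratio, n(Mg(OH)2) = 1/2 × 0.07091 = 0.03546 mol
mass of Mg(OH)2 = 0.03546 × 58.32 = 2.068 g
% Mg(OH)2 = 2.068 / 2.296 × 100 = 90.06 %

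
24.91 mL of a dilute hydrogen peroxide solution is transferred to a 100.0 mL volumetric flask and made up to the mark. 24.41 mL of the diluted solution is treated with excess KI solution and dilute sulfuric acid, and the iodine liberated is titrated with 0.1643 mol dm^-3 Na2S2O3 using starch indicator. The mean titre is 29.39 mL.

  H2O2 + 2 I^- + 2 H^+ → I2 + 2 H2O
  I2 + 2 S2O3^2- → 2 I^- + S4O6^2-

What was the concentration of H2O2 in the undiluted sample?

0.3971 mol/L

n(S2O3^2-) = 0.02939 × 0.1643 = 4.829 × 10^-3 mol
n(I2) = n(S2O3^2-)/2 = 2.414 × 10^-3 mol
n(H2O2) in the aliquot = 2.414 × 10^-3 mol (1:1 ratio)
[H2O2]_dilute = 2.414 × 10^-3 / 0.02441 = 0.09891 mol/L
[H2O2]_original = 0.09891 × 100.0/24.91 = 0.3971 mol/L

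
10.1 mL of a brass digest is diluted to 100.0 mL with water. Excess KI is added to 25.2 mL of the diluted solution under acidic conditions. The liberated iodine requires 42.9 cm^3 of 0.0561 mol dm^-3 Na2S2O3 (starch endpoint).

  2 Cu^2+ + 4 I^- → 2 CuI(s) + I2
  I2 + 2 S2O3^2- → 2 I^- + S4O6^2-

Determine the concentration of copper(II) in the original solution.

0.946 mol/L

n(S2O3^2-) = 0.0429 × 0.0561 = 2.41 × 10^-3 mol
n(I2) = n(S2O3^2-)/2 = 1.20 × 10^-3 mol
From the 2:1 ratio, n(Cu2+) in the aliquot = 2/1 × 1.20 × 10^-3 = 2.41 × 10^-3 mol
[Cu2+]_dilute = 2.41 × 10^-3 / 0.0252 = 0.0955 mol/L
[Cu2+]_original = 0.0955 × 100.0/10.1 = 0.946 mol/L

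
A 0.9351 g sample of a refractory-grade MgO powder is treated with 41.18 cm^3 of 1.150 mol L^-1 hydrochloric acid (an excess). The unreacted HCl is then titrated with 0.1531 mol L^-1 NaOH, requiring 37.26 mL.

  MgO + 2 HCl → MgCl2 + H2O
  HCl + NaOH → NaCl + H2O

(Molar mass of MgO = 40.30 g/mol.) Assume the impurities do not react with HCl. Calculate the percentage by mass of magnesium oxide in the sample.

n(HCl) added = 0.04118 × 1.150 = 0.04736 mol
n(NaOH) used in back-titration = 0.03726 × 0.1531 = 5.705 × 10^-3 mol
n(HCl) left over = 5.705 × 10^-3 mol (1:1 ratio)
n(HCl) consumed by analyte = 0.04736 − 5.705 × 10^-3 = 0.04165 mol
From the 1:2 ratio, n(MgO) = 1/2 × 0.04165 = 0.02083 mol
mass of MgO = 0.02083 × 40.30 = 0.8393 g
% MgO = 0.8393 / 0.9351 × 100 = 89.75 %

89.75 %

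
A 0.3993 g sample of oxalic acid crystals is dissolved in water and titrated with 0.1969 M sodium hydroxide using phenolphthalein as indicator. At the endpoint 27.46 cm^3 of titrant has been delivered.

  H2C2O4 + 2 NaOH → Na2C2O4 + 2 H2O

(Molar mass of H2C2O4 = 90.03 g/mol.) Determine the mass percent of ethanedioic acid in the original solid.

60.95 %

n(NaOH) = 0.02746 L × 0.1969 mol/L = 5.407 × 10^-3 mol
From the 1:2 ratio, n(H2C2O4) = 1/2 × 5.407 × 10^-3 = 2.703 × 10^-3 mol
mass of H2C2O4 = 2.703 × 10^-3 × 90.03 g/mol = 0.2434 g
% H2C2O4 = 0.2434 / 0.3993 × 100 = 60.95 %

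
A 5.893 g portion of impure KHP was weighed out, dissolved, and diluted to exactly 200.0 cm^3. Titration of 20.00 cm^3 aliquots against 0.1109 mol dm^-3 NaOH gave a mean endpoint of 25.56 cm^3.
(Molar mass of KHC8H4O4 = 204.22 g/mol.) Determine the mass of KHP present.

5.789 g

KHC8H4O4 + NaOH → KNaC8H4O4 + H2O
n(NaOH) per titration = 0.02556 × 0.1109 = 2.835 × 10^-3 mol
n(KHC8H4O4) in each aliquot = 2.835 × 10^-3 mol (1:1 ratio)
n(KHC8H4O4) in the whole flask = 2.835 × 10^-3 × 200.0/20.00 = 0.02835 mol
mass of KHC8H4O4 = 0.02835 × 204.22 = 5.789 g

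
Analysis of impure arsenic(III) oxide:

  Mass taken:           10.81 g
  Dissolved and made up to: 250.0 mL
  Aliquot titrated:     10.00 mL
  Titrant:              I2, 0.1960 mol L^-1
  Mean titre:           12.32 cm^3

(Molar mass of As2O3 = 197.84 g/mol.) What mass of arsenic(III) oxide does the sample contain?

As2O3 + 2 I2 + 2 H2O → As2O5 + 4 HI
n(I2) per titration = 0.01232 × 0.1960 = 2.415 × 10^-3 mol
From the 1:2 ratio, n(As2O3) in each aliquot = 1/2 × 2.415 × 10^-3 = 1.207 × 10^-3 mol
n(As2O3) in the whole flask = 1.207 × 10^-3 × 250.0/10.00 = 0.03018 mol
mass of As2O3 = 0.03018 × 197.84 = 5.972 g

5.972 g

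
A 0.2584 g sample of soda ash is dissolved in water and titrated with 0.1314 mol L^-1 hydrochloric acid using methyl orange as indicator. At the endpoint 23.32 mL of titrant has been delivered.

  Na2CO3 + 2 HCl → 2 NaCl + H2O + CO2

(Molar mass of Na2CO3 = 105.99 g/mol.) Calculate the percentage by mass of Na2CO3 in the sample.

62.84 %

n(HCl) = 0.02332 L × 0.1314 mol/L = 3.064 × 10^-3 mol
From the 1:2 ratio, n(Na2CO3) = 1/2 × 3.064 × 10^-3 = 1.532 × 10^-3 mol
mass of Na2CO3 = 1.532 × 10^-3 × 105.99 g/mol = 0.1624 g
% Na2CO3 = 0.1624 / 0.2584 × 100 = 62.84 %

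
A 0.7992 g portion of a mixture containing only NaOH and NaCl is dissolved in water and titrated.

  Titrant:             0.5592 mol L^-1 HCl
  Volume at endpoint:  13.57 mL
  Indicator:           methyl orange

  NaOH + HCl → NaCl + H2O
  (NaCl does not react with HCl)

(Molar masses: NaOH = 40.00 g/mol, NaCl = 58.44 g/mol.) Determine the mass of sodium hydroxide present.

0.3035 g

n(HCl) = 0.01357 × 0.5592 = 7.588 × 10^-3 mol
Let x = n(NaOH), y = n(NaCl).
Titrant: 1x = 7.588 × 10^-3;  mass: 40.00x + 58.44y = 0.7992
Solving, x = 7.588 × 10^-3 mol, y = 8.482 × 10^-3 mol
mass of NaOH = 7.588 × 10^-3 × 40.00 = 0.3035 g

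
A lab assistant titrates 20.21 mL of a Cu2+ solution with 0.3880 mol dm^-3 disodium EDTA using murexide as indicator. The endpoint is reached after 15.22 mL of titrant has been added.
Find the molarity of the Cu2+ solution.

0.2922 mol/L

Cu^2+ + EDTA^4- → [Cu(EDTA)]^2-
n(EDTA) = 0.01522 L × 0.3880 mol/L = 5.905 × 10^-3 mol
n(Cu2+) = 5.905 × 10^-3 mol (1:1 mole ratio)
[Cu2+] = 5.905 × 10^-3 mol / 0.02021 L = 0.2922 mol/L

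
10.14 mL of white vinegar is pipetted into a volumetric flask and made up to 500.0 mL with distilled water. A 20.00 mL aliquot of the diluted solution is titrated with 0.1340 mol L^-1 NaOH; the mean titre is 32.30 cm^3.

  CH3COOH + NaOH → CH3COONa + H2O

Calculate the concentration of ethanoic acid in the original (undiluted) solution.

10.67 mol/L

n(NaOH) = 0.03230 × 0.1340 = 4.328 × 10^-3 mol
n(CH3COOH) in the aliquot = 4.328 × 10^-3 mol (1:1 ratio)
[CH3COOH]_dilute = 4.328 × 10^-3 / 0.02000 = 0.2164 mol/L
Dilution factor = 500.0 / 10.14 = 49.31
[CH3COOH]_stock = 0.2164 × 49.31 = 10.67 mol/L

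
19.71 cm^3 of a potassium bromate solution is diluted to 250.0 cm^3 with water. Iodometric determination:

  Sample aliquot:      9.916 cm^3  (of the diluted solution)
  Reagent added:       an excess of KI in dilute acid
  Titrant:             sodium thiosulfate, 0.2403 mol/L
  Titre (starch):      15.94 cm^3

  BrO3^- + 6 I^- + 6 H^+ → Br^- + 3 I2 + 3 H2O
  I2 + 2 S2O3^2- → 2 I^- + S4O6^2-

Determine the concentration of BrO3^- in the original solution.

n(S2O3^2-) = 0.01594 × 0.2403 = 3.830 × 10^-3 mol
n(I2) = n(S2O3^2-)/2 = 1.915 × 10^-3 mol
From the 1:3 ratio, n(BrO3^-) in the aliquot = 1/3 × 1.915 × 10^-3 = 6.384 × 10^-4 mol
[BrO3^-]_dilute = 6.384 × 10^-4 / 0.009916 = 0.06438 mol/L
[BrO3^-]_original = 0.06438 × 250.0/19.71 = 0.8166 mol/L

0.8166 mol/L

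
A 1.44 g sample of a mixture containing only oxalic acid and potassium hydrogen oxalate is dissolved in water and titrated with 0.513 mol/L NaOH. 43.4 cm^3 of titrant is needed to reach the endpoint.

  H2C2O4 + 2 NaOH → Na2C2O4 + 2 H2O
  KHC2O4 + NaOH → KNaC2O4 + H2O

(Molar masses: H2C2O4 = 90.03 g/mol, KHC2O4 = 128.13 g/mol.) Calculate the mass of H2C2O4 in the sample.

0.765 g

n(NaOH) = 0.0434 × 0.513 = 0.0223 mol
Let x = n(H2C2O4), y = n(KHC2O4).
Titrant: 2x + 1y = 0.0223;  mass: 90.03x + 128.13y = 1.44
Solving, x = 8.50 × 10^-3 mol, y = 5.27 × 10^-3 mol
mass of H2C2O4 = 8.50 × 10^-3 × 90.03 = 0.765 g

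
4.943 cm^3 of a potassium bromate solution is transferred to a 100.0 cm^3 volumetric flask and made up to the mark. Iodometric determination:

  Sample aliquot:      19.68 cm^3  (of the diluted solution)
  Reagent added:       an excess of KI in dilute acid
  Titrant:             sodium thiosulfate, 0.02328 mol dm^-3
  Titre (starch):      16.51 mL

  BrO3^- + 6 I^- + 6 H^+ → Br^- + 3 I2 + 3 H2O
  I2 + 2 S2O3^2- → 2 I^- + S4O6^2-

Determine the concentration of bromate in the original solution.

0.06585 mol/L

n(S2O3^2-) = 0.01651 × 0.02328 = 3.844 × 10^-4 mol
n(I2) = n(S2O3^2-)/2 = 1.922 × 10^-4 mol
From the 1:3 ratio, n(BrO3^-) in the aliquot = 1/3 × 1.922 × 10^-4 = 6.406 × 10^-5 mol
[BrO3^-]_dilute = 6.406 × 10^-5 / 0.01968 = 0.003255 mol/L
[BrO3^-]_original = 0.003255 × 100.0/4.943 = 0.06585 mol/L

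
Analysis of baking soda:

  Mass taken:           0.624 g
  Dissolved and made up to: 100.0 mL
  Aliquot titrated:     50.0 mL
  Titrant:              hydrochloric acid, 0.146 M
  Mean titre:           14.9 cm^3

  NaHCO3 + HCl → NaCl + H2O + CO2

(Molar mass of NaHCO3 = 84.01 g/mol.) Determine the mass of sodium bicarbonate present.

n(HCl) per titration = 0.0149 × 0.146 = 2.18 × 10^-3 mol
n(NaHCO3) in each aliquot = 2.18 × 10^-3 mol (1:1 ratio)
n(NaHCO3) in the whole flask = 2.18 × 10^-3 × 100.0/50.0 = 4.35 × 10^-3 mol
mass of NaHCO3 = 4.35 × 10^-3 × 84.01 = 0.366 g

0.366 g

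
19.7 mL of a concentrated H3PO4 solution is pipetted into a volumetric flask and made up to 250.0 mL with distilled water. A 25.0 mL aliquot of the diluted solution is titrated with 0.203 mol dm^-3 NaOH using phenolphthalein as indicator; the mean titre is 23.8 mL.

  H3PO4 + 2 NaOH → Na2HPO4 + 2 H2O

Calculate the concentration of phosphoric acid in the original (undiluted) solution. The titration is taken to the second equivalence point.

1.23 mol/L

n(NaOH) = 0.0238 × 0.203 = 4.83 × 10^-3 mol
From the 1:2 ratio, n(H3PO4) in the aliquot = 1/2 × 4.83 × 10^-3 = 2.42 × 10^-3 mol
[H3PO4]_dilute = 2.42 × 10^-3 / 0.0250 = 0.0966 mol/L
Dilution factor = 250.0 / 19.7 = 12.69
[H3PO4]_stock = 0.0966 × 12.69 = 1.23 mol/L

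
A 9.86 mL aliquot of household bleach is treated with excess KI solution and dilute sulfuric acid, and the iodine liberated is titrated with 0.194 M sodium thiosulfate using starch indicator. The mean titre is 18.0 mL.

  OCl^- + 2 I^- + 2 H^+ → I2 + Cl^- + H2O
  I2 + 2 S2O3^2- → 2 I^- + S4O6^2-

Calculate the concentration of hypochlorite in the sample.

n(S2O3^2-) = 0.0180 × 0.194 = 3.49 × 10^-3 mol
n(I2) = n(S2O3^2-)/2 = 1.75 × 10^-3 mol
n(OCl^-) in the aliquot = 1.75 × 10^-3 mol (1:1 ratio)
[OCl^-] = 1.75 × 10^-3 / 0.00986 = 0.177 mol/L

0.177 M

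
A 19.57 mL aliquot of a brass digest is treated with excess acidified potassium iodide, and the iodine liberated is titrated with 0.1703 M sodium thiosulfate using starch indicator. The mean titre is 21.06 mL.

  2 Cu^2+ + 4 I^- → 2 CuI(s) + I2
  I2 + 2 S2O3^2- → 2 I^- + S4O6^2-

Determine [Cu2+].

0.1833 M

n(S2O3^2-) = 0.02106 × 0.1703 = 3.587 × 10^-3 mol
n(I2) = n(S2O3^2-)/2 = 1.793 × 10^-3 mol
From the 2:1 ratio, n(Cu2+) in the aliquot = 2/1 × 1.793 × 10^-3 = 3.587 × 10^-3 mol
[Cu2+] = 3.587 × 10^-3 / 0.01957 = 0.1833 mol/L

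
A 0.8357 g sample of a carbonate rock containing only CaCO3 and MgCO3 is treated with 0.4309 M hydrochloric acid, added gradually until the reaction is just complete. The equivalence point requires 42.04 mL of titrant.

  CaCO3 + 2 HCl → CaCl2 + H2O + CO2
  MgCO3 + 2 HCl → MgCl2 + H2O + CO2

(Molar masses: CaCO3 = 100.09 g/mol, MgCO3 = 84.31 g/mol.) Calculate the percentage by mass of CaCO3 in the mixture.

n(HCl) = 0.04204 × 0.4309 = 0.01812 mol
Let x = n(CaCO3), y = n(MgCO3).
Titrant: 2x + 2y = 0.01812;  mass: 100.09x + 84.31y = 0.8357
Solving, x = 4.567 × 10^-3 mol, y = 4.491 × 10^-3 mol
mass of CaCO3 = 4.567 × 10^-3 × 100.09 = 0.4571 g
% CaCO3 = 0.4571 / 0.8357 × 100 = 54.69 %

54.69 %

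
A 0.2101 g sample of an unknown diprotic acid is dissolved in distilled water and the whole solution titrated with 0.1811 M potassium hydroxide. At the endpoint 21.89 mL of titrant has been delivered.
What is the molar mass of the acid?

n(KOH) = 0.02189 L × 0.1811 mol/L = 3.964 × 10^-3 mol
From the 1:2 ratio, n(H2A) = 1/2 × 3.964 × 10^-3 = 1.982 × 10^-3 mol
M = m / n = 0.2101 g / 1.982 × 10^-3 mol = 106.0 g/mol

106.0 g/mol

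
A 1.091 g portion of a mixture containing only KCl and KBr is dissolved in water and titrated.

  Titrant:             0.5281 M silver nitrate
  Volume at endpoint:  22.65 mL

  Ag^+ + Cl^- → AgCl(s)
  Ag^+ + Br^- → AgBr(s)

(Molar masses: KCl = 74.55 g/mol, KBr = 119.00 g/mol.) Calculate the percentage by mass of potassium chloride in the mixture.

n(AgNO3) = 0.02265 × 0.5281 = 0.01196 mol
Let x = n(KCl), y = n(KBr).
Titrant: 1x + 1y = 0.01196;  mass: 74.55x + 119.00y = 1.091
Solving, x = 7.478 × 10^-3 mol, y = 4.483 × 10^-3 mol
mass of KCl = 7.478 × 10^-3 × 74.55 = 0.5575 g
% KCl = 0.5575 / 1.091 × 100 = 51.10 %

51.10 %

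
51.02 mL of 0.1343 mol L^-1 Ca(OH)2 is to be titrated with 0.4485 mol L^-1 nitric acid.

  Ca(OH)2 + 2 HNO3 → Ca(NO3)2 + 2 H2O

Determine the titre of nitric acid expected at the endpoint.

n(Ca(OH)2) = 0.05102 L × 0.1343 mol/L = 6.852 × 10^-3 mol
From the 2:1 stoichiometry, n(HNO3) = 2/1 × 6.852 × 10^-3 = 0.01370 mol
V(HNO3) = 0.01370 mol / 0.4485 mol/L = 0.03056 L = 30.56 mL

30.56 mL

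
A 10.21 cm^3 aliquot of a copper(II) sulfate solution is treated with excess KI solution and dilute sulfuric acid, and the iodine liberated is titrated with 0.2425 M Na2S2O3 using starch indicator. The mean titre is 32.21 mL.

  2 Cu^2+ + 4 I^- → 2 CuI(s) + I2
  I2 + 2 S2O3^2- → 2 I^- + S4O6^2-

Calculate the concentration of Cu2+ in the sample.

n(S2O3^2-) = 0.03221 × 0.2425 = 7.811 × 10^-3 mol
n(I2) = n(S2O3^2-)/2 = 3.905 × 10^-3 mol
From the 2:1 ratio, n(Cu2+) in the aliquot = 2/1 × 3.905 × 10^-3 = 7.811 × 10^-3 mol
[Cu2+] = 7.811 × 10^-3 / 0.01021 = 0.7650 mol/L

0.7650 M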